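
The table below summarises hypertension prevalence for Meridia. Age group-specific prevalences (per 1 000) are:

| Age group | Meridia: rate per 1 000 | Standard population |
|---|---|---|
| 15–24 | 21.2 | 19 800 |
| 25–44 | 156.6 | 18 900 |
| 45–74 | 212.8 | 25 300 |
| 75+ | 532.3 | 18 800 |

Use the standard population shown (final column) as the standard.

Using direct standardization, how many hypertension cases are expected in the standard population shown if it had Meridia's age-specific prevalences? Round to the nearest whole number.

18771

Expected hypertension cases = Σ (standard pop × age-specific rate ÷ 1 000)
= 19 800×21.2/1 000 + 18 900×156.6/1 000 + 25 300×212.8/1 000 + 18 800×532.3/1 000
= 419.76 + 2959.74 + 5383.84 + 10007.24 = 18770.58.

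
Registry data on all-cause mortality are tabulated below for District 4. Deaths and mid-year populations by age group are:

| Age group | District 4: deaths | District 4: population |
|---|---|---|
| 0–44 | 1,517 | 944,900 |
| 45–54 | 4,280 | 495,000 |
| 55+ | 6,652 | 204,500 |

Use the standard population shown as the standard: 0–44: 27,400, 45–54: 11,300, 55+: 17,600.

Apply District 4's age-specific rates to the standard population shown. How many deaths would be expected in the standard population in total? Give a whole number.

Age-specific rates per 100,000 for District 4: 160.55, 864.65, 3252.81.
Expected deaths = Σ (standard pop × age-specific rate ÷ 100,000)
= 27,400×160.55/100,000 + 11,300×864.65/100,000 + 17,600×3252.81/100,000
= 43.99 + 97.71 + 572.49 = 714.19.

714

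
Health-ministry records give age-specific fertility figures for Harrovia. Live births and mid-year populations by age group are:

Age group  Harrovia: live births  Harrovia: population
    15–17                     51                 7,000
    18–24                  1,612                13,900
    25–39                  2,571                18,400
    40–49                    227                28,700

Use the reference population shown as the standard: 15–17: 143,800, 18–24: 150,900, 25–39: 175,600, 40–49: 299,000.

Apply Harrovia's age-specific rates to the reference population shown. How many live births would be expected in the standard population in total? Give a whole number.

Age-specific rates per 1,000 for Harrovia: 7.286, 115.971, 139.728, 7.909.
Expected live births = Σ (standard pop × age-specific rate ÷ 1,000)
= 143,800×7.286/1,000 + 150,900×115.971/1,000 + 175,600×139.728/1,000 + 299,000×7.909/1,000
= 1047.69 + 17500.06 + 24536.28 + 2364.91 = 45448.94.

45449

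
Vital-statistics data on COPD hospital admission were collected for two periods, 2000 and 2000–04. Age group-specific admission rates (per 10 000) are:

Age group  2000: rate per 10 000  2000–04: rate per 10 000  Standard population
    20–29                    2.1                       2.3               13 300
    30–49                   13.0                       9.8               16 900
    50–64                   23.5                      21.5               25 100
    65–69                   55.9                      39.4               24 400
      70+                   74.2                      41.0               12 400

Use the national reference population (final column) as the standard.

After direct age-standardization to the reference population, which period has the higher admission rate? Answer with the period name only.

Standard total = 92 100; weights = 0.1444, 0.1835, 0.2725, 0.2649, 0.1346.
2000: 0.1444×2.1 + 0.1835×13.0 + 0.2725×23.5 + 0.2649×55.9 + 0.1346×74.2 = 33.8927 per 10 000.
2000–04: 0.1444×2.3 + 0.1835×9.8 + 0.2725×21.5 + 0.2649×39.4 + 0.1346×41.0 = 23.9481 per 10 000.

2000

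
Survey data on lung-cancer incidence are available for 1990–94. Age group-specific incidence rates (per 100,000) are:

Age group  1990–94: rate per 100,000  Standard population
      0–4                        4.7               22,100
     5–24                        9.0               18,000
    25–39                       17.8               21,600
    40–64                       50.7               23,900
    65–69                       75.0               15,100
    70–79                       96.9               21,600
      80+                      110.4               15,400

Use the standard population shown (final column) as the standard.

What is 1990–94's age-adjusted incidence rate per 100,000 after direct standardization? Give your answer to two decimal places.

49.29

Standard total = 137,700; weights = 0.1605, 0.1307, 0.1569, 0.1736, 0.1097, 0.1569, 0.1118.
Standardized rate: 0.1605×4.7 + 0.1307×9.0 + 0.1569×17.8 + 0.1736×50.7 + 0.1097×75.0 + 0.1569×96.9 + 0.1118×110.4 = 49.2940 per 100,000.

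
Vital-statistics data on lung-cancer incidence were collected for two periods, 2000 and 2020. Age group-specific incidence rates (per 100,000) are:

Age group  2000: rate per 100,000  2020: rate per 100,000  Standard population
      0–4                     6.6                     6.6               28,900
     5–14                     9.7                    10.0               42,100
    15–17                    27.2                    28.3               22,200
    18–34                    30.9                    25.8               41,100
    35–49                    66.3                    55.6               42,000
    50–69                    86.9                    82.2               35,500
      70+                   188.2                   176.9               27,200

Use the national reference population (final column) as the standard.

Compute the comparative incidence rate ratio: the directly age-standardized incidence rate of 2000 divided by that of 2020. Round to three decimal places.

1.089

Standard total = 239,000; weights = 0.1209, 0.1762, 0.0929, 0.1720, 0.1757, 0.1485, 0.1138.
2000: 0.1209×6.6 + 0.1762×9.7 + 0.0929×27.2 + 0.1720×30.9 + 0.1757×66.3 + 0.1485×86.9 + 0.1138×188.2 = 56.3244 per 100,000.
2020: 0.1209×6.6 + 0.1762×10.0 + 0.0929×28.3 + 0.1720×25.8 + 0.1757×55.6 + 0.1485×82.2 + 0.1138×176.9 = 51.7379 per 100,000.
Ratio = 56.3244 ÷ 51.7379 = 1.08865.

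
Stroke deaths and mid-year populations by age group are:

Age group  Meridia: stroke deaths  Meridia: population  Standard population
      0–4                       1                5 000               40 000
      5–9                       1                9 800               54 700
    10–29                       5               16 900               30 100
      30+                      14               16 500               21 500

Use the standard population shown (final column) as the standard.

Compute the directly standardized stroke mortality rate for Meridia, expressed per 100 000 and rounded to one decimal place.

Age-specific rates per 100 000 for Meridia: 20.00, 10.20, 29.59, 84.85.
Standard total = 146 300; weights = 0.2734, 0.3739, 0.2057, 0.1470.
Standardized rate: 0.2734×20.00 + 0.3739×10.20 + 0.2057×29.59 + 0.1470×84.85 = 27.8396 per 100 000.

27.8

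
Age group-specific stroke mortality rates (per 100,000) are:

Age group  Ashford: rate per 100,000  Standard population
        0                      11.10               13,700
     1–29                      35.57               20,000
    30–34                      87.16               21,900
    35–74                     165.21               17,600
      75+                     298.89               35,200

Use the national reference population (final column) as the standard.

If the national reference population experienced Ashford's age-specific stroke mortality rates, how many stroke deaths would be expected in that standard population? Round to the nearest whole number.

Expected stroke deaths = Σ (standard pop × age-specific rate ÷ 100,000)
= 13,700×11.10/100,000 + 20,000×35.57/100,000 + 21,900×87.16/100,000 + 17,600×165.21/100,000 + 35,200×298.89/100,000
= 1.52 + 7.11 + 19.09 + 29.08 + 105.21 = 162.01.

162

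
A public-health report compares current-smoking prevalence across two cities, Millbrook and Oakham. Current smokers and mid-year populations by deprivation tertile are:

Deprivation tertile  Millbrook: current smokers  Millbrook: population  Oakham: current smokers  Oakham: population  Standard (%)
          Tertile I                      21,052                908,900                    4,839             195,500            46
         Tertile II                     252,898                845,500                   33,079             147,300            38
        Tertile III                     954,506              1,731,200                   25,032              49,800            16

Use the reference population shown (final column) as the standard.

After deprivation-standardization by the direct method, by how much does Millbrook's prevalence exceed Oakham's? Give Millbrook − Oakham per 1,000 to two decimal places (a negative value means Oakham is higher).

Deprivation-specific rates per 1,000 for Millbrook: 23.162, 299.111, 551.355.
For Oakham: 24.752, 224.569, 502.651.
Standard weights: 0.46, 0.38, 0.16.
Millbrook: 0.4600×23.162 + 0.3800×299.111 + 0.1600×551.355 = 212.5334 per 1,000.
Oakham: 0.4600×24.752 + 0.3800×224.569 + 0.1600×502.651 = 177.1462 per 1,000.
Difference = 212.5334 − 177.1462 = 35.3872.

35.39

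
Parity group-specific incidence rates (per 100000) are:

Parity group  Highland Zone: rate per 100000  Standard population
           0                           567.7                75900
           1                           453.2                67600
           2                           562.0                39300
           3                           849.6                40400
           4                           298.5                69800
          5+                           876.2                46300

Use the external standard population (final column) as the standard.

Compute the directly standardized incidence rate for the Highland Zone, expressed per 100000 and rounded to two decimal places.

564.51

Standard total = 339300; weights = 0.2237, 0.1992, 0.1158, 0.1191, 0.2057, 0.1365.
Standardized rate: 0.2237×567.7 + 0.1992×453.2 + 0.1158×562.0 + 0.1191×849.6 + 0.2057×298.5 + 0.1365×876.2 = 564.5109 per 100000.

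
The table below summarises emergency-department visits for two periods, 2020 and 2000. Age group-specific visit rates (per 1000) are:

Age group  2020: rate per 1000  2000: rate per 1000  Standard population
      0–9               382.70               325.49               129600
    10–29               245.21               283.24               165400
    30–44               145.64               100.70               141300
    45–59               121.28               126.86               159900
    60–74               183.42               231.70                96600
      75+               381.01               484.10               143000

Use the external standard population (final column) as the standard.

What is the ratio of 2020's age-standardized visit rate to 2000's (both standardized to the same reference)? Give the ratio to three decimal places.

0.940

Standard total = 835800; weights = 0.1551, 0.1979, 0.1691, 0.1913, 0.1156, 0.1711.
2020: 0.1551×382.70 + 0.1979×245.21 + 0.1691×145.64 + 0.1913×121.28 + 0.1156×183.42 + 0.1711×381.01 = 242.0795 per 1000.
2000: 0.1551×325.49 + 0.1979×283.24 + 0.1691×100.70 + 0.1913×126.86 + 0.1156×231.70 + 0.1711×484.10 = 257.4225 per 1000.
Ratio = 242.0795 ÷ 257.4225 = 0.94040.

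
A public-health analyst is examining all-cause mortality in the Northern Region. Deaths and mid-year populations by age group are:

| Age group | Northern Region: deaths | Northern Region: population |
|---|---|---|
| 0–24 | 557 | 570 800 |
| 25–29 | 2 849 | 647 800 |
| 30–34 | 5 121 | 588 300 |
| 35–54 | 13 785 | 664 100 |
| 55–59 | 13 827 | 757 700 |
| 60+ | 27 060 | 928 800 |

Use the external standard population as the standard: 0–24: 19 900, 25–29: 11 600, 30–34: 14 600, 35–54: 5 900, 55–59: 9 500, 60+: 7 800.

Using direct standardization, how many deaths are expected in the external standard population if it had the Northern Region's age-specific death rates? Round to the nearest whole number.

721

Age-specific rates per 100 000 for the Northern Region: 97.58, 439.80, 870.47, 2075.74, 1824.86, 2913.44.
Expected deaths = Σ (standard pop × age-specific rate ÷ 100 000)
= 19 900×97.58/100 000 + 11 600×439.80/100 000 + 14 600×870.47/100 000 + 5 900×2075.74/100 000 + 9 500×1824.86/100 000 + 7 800×2913.44/100 000
= 19.42 + 51.02 + 127.09 + 122.47 + 173.36 + 227.25 = 720.60.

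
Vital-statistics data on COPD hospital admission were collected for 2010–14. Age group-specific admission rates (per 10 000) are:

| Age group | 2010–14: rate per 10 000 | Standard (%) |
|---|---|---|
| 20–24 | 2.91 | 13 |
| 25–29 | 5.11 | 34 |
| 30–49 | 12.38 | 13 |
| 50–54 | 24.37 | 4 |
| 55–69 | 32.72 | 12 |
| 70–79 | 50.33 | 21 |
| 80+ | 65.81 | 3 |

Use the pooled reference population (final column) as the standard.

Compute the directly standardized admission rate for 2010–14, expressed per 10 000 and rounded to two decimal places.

21.17

Standard weights: 0.13, 0.34, 0.13, 0.04, 0.12, 0.21, 0.03.
Standardized rate: 0.1300×2.91 + 0.3400×5.11 + 0.1300×12.38 + 0.0400×24.37 + 0.1200×32.72 + 0.2100×50.33 + 0.0300×65.81 = 21.1699 per 10 000.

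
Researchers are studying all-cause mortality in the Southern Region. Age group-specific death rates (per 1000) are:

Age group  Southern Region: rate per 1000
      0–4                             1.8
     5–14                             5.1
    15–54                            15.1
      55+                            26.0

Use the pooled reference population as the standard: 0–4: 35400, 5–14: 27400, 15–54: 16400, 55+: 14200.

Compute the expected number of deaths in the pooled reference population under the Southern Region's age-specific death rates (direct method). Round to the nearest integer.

Expected deaths = Σ (standard pop × age-specific rate ÷ 1000)
= 35400×1.8/1000 + 27400×5.1/1000 + 16400×15.1/1000 + 14200×26.0/1000
= 63.72 + 139.74 + 247.64 + 369.20 = 820.30.

820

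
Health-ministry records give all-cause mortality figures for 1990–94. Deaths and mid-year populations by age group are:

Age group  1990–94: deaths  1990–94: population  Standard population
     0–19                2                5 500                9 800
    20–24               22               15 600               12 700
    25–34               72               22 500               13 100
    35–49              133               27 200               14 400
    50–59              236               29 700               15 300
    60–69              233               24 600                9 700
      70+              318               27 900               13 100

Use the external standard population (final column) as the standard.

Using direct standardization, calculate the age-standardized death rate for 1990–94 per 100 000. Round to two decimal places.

563.64

Age-specific rates per 100 000 for 1990–94: 36.36, 141.03, 320.00, 488.97, 794.61, 947.15, 1139.78.
Standard total = 88 100; weights = 0.1112, 0.1442, 0.1487, 0.1635, 0.1737, 0.1101, 0.1487.
Standardized rate: 0.1112×36.36 + 0.1442×141.03 + 0.1487×320.00 + 0.1635×488.97 + 0.1737×794.61 + 0.1101×947.15 + 0.1487×1139.78 = 563.6404 per 100 000.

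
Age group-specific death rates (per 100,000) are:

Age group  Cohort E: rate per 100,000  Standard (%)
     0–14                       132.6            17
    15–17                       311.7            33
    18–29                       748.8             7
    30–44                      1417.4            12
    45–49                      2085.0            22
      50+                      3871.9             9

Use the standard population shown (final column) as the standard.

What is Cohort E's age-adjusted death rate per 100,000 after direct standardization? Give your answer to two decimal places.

Standard weights: 0.17, 0.33, 0.07, 0.12, 0.22, 0.09.
Standardized rate: 0.1700×132.6 + 0.3300×311.7 + 0.0700×748.8 + 0.1200×1417.4 + 0.2200×2085.0 + 0.0900×3871.9 = 1155.0780 per 100,000.

1155.08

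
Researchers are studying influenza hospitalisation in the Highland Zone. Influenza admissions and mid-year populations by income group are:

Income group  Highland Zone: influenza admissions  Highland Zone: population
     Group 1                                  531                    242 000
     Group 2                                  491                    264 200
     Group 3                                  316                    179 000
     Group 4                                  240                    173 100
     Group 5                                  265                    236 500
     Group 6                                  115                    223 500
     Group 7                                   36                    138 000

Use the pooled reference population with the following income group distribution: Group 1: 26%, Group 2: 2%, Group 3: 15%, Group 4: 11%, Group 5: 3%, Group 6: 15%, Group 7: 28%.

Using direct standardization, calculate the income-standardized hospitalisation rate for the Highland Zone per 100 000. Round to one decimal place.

Income-specific rates per 100 000 for the Highland Zone: 219.42, 185.84, 176.54, 138.65, 112.05, 51.45, 26.09.
Standard weights: 0.26, 0.02, 0.15, 0.11, 0.03, 0.15, 0.28.
Standardized rate: 0.2600×219.42 + 0.0200×185.84 + 0.1500×176.54 + 0.1100×138.65 + 0.0300×112.05 + 0.1500×51.45 + 0.2800×26.09 = 120.8822 per 100 000.

120.9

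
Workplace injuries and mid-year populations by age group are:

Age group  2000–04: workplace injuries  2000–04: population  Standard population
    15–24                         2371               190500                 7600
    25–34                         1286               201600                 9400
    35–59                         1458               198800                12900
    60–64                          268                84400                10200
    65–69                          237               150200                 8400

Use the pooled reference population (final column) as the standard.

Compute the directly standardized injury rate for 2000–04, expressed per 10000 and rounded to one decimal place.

Age-specific rates per 10000 for 2000–04: 124.46, 63.79, 73.34, 31.75, 15.78.
Standard total = 48500; weights = 0.1567, 0.1938, 0.2660, 0.2103, 0.1732.
Standardized rate: 0.1567×124.46 + 0.1938×63.79 + 0.2660×73.34 + 0.2103×31.75 + 0.1732×15.78 = 60.7845 per 10000.

60.8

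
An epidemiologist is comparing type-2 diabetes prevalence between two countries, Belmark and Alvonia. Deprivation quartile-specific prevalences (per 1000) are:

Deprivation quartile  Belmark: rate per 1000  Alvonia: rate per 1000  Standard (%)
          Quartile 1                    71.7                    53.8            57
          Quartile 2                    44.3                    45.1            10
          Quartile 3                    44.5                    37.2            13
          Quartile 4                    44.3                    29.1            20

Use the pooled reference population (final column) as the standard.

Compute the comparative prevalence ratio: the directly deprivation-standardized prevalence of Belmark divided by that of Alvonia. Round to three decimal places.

Standard weights: 0.57, 0.10, 0.13, 0.20.
Belmark: 0.5700×71.7 + 0.1000×44.3 + 0.1300×44.5 + 0.2000×44.3 = 59.9440 per 1000.
Alvonia: 0.5700×53.8 + 0.1000×45.1 + 0.1300×37.2 + 0.2000×29.1 = 45.8320 per 1000.
Ratio = 59.9440 ÷ 45.8320 = 1.30791.

1.308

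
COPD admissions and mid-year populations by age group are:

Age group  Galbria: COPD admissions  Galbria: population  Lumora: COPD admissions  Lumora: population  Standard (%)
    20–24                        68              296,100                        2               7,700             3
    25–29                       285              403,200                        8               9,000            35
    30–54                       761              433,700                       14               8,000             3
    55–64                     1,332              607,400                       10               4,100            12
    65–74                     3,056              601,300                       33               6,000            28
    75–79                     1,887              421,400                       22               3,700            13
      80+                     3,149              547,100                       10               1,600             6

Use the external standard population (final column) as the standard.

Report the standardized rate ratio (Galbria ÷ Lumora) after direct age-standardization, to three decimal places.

0.871

Age-specific rates per 10,000 for Galbria: 2.30, 7.07, 17.55, 21.93, 50.82, 44.78, 57.56.
For Lumora: 2.60, 8.89, 17.50, 24.39, 55.00, 59.46, 62.50.
Standard weights: 0.03, 0.35, 0.03, 0.12, 0.28, 0.13, 0.06.
Galbria: 0.0300×2.30 + 0.3500×7.07 + 0.0300×17.55 + 0.1200×21.93 + 0.2800×50.82 + 0.1300×44.78 + 0.0600×57.56 = 29.2061 per 10,000.
Lumora: 0.0300×2.60 + 0.3500×8.89 + 0.0300×17.50 + 0.1200×24.39 + 0.2800×55.00 + 0.1300×59.46 + 0.0600×62.50 = 33.5206 per 10,000.
Ratio = 29.2061 ÷ 33.5206 = 0.87129.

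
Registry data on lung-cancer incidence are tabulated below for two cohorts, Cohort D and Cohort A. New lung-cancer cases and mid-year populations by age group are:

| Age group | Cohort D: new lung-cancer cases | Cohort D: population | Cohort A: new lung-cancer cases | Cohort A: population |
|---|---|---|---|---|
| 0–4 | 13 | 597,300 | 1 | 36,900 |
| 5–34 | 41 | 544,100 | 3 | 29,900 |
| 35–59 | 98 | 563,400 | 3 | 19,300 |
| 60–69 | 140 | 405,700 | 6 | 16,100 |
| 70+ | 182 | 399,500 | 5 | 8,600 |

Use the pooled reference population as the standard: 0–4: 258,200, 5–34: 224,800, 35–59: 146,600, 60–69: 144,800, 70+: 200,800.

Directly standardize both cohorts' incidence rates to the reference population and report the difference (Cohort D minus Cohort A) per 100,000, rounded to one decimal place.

-3.4

Age-specific rates per 100,000 for Cohort D: 2.18, 7.54, 17.39, 34.51, 45.56.
For Cohort A: 2.71, 10.03, 15.54, 37.27, 58.14.
Standard total = 975,200; weights = 0.2648, 0.2305, 0.1503, 0.1485, 0.2059.
Cohort D: 0.2648×2.18 + 0.2305×7.54 + 0.1503×17.39 + 0.1485×34.51 + 0.2059×45.56 = 19.4325 per 100,000.
Cohort A: 0.2648×2.71 + 0.2305×10.03 + 0.1503×15.54 + 0.1485×37.27 + 0.2059×58.14 = 22.8719 per 100,000.
Difference = 19.4325 − 22.8719 = -3.4394.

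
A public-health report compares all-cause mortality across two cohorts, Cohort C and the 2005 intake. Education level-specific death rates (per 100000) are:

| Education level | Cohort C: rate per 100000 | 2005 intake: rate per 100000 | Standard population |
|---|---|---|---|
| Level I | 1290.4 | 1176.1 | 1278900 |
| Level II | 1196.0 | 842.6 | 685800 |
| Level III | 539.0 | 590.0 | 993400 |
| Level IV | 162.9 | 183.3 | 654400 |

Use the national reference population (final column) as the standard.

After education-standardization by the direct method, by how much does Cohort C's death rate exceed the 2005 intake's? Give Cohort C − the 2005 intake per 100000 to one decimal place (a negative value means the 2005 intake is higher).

Standard total = 3612500; weights = 0.3540, 0.1898, 0.2750, 0.1811.
Cohort C: 0.3540×1290.4 + 0.1898×1196.0 + 0.2750×539.0 + 0.1811×162.9 = 861.6066 per 100000.
The 2005 intake: 0.3540×1176.1 + 0.1898×842.6 + 0.2750×590.0 + 0.1811×183.3 = 771.7721 per 100000.
Difference = 861.6066 − 771.7721 = 89.8344.

89.8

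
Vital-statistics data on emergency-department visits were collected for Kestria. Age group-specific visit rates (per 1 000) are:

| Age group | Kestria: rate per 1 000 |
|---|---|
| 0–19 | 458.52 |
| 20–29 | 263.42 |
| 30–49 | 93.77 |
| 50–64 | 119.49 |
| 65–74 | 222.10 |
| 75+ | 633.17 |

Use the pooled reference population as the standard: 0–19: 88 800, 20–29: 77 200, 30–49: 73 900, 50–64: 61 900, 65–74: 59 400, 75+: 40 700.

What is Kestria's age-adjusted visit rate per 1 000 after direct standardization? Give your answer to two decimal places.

284.50

Standard total = 401 900; weights = 0.2210, 0.1921, 0.1839, 0.1540, 0.1478, 0.1013.
Standardized rate: 0.2210×458.52 + 0.1921×263.42 + 0.1839×93.77 + 0.1540×119.49 + 0.1478×222.10 + 0.1013×633.17 = 284.5021 per 1 000.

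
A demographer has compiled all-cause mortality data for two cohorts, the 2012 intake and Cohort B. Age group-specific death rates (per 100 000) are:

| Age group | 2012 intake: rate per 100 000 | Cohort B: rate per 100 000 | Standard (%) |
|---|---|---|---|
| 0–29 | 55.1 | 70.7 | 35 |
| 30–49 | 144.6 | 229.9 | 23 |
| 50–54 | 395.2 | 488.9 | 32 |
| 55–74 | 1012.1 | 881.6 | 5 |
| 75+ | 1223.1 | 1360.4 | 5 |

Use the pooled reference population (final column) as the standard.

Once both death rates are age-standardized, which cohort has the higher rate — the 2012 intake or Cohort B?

Cohort B

Standard weights: 0.35, 0.23, 0.32, 0.05, 0.05.
The 2012 intake: 0.3500×55.1 + 0.2300×144.6 + 0.3200×395.2 + 0.0500×1012.1 + 0.0500×1223.1 = 290.7670 per 100 000.
Cohort B: 0.3500×70.7 + 0.2300×229.9 + 0.3200×488.9 + 0.0500×881.6 + 0.0500×1360.4 = 346.1700 per 100 000.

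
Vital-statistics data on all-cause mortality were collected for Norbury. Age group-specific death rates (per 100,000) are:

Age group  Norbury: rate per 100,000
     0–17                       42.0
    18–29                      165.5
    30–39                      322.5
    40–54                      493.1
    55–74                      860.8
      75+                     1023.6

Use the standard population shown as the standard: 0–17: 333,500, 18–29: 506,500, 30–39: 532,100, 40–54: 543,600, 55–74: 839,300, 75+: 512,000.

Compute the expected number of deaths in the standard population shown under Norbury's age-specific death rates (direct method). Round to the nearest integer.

17840

Expected deaths = Σ (standard pop × age-specific rate ÷ 100,000)
= 333,500×42.0/100,000 + 506,500×165.5/100,000 + 532,100×322.5/100,000 + 543,600×493.1/100,000 + 839,300×860.8/100,000 + 512,000×1023.6/100,000
= 140.07 + 838.26 + 1716.02 + 2680.49 + 7224.69 + 5240.83 = 17840.37.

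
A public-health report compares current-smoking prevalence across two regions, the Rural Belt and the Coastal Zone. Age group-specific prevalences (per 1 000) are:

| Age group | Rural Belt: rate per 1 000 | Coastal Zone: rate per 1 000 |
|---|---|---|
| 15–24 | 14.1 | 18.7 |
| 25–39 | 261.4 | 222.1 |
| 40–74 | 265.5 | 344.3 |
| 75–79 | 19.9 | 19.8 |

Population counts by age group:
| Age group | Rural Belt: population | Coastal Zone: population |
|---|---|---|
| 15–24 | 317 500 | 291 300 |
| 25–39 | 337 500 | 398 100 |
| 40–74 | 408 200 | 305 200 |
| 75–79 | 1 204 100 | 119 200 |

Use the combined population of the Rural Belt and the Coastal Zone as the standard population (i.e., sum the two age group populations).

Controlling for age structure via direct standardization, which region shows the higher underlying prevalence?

Coastal Zone

Combined standard total = 3 381 100; weights = 0.1801, 0.2176, 0.2110, 0.3914.
The Rural Belt: 0.1801×14.1 + 0.2176×261.4 + 0.2110×265.5 + 0.3914×19.9 = 123.2177 per 1 000.
The Coastal Zone: 0.1801×18.7 + 0.2176×222.1 + 0.2110×344.3 + 0.3914×19.8 = 132.0831 per 1 000.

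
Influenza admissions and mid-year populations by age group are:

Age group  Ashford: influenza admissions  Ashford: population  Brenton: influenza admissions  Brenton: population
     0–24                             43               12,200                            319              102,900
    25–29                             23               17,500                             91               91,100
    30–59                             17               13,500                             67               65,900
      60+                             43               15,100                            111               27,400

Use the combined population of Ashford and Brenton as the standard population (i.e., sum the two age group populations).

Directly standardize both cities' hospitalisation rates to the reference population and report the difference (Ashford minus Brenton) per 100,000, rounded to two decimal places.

Age-specific rates per 100,000 for Ashford: 352.46, 131.43, 125.93, 284.77.
For Brenton: 310.01, 99.89, 101.67, 405.11.
Combined standard total = 345,600; weights = 0.3330, 0.3142, 0.2297, 0.1230.
Ashford: 0.3330×352.46 + 0.3142×131.43 + 0.2297×125.93 + 0.1230×284.77 = 222.6341 per 100,000.
Brenton: 0.3330×310.01 + 0.3142×99.89 + 0.2297×101.67 + 0.1230×405.11 = 207.8122 per 100,000.
Difference = 222.6341 − 207.8122 = 14.8219.

14.82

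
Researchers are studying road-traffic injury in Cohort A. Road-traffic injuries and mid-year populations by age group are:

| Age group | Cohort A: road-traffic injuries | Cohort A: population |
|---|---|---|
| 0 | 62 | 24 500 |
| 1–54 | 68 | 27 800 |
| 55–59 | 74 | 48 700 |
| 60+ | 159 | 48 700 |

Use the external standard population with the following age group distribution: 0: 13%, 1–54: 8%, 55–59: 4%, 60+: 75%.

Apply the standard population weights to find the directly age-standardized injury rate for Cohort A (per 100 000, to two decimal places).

Age-specific rates per 100 000 for Cohort A: 253.06, 244.60, 151.95, 326.49.
Standard weights: 0.13, 0.08, 0.04, 0.75.
Standardized rate: 0.1300×253.06 + 0.0800×244.60 + 0.0400×151.95 + 0.7500×326.49 = 303.4109 per 100 000.

303.41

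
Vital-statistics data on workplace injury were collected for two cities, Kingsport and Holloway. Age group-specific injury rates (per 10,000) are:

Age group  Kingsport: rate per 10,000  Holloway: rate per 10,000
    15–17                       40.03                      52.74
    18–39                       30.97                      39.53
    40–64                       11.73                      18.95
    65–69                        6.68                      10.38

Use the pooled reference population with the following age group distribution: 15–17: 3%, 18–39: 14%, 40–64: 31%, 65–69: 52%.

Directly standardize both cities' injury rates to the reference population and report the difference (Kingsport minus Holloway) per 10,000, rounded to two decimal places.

Standard weights: 0.03, 0.14, 0.31, 0.52.
Kingsport: 0.0300×40.03 + 0.1400×30.97 + 0.3100×11.73 + 0.5200×6.68 = 12.6466 per 10,000.
Holloway: 0.0300×52.74 + 0.1400×39.53 + 0.3100×18.95 + 0.5200×10.38 = 18.3885 per 10,000.
Difference = 12.6466 − 18.3885 = -5.7419.

-5.74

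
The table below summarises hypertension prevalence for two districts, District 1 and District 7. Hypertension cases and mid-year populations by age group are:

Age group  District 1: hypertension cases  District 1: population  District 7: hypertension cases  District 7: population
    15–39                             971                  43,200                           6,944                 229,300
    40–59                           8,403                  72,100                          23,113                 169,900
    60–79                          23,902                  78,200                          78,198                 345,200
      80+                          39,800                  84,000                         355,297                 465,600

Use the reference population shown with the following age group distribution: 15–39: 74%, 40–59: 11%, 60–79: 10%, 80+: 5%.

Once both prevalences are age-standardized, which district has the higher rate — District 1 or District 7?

District 7

Age-specific rates per 1,000 for District 1: 22.477, 116.546, 305.652, 473.810.
For District 7: 30.283, 136.039, 226.530, 763.095.
Standard weights: 0.74, 0.11, 0.10, 0.05.
District 1: 0.7400×22.477 + 0.1100×116.546 + 0.1000×305.652 + 0.0500×473.810 = 83.7087 per 1,000.
District 7: 0.7400×30.283 + 0.1100×136.039 + 0.1000×226.530 + 0.0500×763.095 = 98.1817 per 1,000.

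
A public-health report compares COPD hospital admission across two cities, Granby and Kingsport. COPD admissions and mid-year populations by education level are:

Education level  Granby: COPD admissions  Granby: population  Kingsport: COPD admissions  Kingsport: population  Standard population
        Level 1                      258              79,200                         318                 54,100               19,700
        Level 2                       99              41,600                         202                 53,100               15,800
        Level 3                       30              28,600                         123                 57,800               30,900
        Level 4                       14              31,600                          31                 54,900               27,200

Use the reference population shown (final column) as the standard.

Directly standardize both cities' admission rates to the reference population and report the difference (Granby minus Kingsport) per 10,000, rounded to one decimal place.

-11.8

Education-specific rates per 10,000 for Granby: 32.58, 23.80, 10.49, 4.43.
For Kingsport: 58.78, 38.04, 21.28, 5.65.
Standard total = 93,600; weights = 0.2105, 0.1688, 0.3301, 0.2906.
Granby: 0.2105×32.58 + 0.1688×23.80 + 0.3301×10.49 + 0.2906×4.43 = 15.6238 per 10,000.
Kingsport: 0.2105×58.78 + 0.1688×38.04 + 0.3301×21.28 + 0.2906×5.65 = 27.4591 per 10,000.
Difference = 15.6238 − 27.4591 = -11.8353.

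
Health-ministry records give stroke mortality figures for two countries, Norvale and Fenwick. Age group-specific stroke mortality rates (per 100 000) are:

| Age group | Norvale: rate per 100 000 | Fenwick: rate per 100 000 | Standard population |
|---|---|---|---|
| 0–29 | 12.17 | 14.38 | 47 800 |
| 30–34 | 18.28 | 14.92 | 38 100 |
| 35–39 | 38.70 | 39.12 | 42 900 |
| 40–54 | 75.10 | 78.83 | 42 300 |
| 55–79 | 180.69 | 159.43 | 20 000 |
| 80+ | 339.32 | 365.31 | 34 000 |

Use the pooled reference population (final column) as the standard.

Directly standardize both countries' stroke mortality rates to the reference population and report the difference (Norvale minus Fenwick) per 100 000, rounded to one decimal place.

-2.7

Standard total = 225 100; weights = 0.2124, 0.1693, 0.1906, 0.1879, 0.0888, 0.1510.
Norvale: 0.2124×12.17 + 0.1693×18.28 + 0.1906×38.70 + 0.1879×75.10 + 0.0888×180.69 + 0.1510×339.32 = 94.4728 per 100 000.
Fenwick: 0.2124×14.38 + 0.1693×14.92 + 0.1906×39.12 + 0.1879×78.83 + 0.0888×159.43 + 0.1510×365.31 = 97.1911 per 100 000.
Difference = 94.4728 − 97.1911 = -2.7183.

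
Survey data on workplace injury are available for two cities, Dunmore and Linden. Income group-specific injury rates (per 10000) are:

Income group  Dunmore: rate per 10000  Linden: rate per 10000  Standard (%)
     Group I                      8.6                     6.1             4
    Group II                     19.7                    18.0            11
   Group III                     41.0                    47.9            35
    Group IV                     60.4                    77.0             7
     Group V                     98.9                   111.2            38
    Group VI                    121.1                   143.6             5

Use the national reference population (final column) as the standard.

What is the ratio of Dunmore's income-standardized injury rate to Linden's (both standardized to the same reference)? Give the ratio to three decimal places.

0.877

Standard weights: 0.04, 0.11, 0.35, 0.07, 0.38, 0.05.
Dunmore: 0.0400×8.6 + 0.1100×19.7 + 0.3500×41.0 + 0.0700×60.4 + 0.3800×98.9 + 0.0500×121.1 = 64.7260 per 10000.
Linden: 0.0400×6.1 + 0.1100×18.0 + 0.3500×47.9 + 0.0700×77.0 + 0.3800×111.2 + 0.0500×143.6 = 73.8150 per 10000.
Ratio = 64.7260 ÷ 73.8150 = 0.87687.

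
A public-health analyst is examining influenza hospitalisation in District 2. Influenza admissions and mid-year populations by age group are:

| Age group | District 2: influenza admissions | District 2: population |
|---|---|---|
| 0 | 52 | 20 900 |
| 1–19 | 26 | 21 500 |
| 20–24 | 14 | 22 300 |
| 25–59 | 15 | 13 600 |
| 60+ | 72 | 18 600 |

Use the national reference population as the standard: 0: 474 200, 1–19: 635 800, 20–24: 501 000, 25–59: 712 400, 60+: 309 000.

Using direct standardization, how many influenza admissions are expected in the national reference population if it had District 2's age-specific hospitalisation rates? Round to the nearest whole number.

Age-specific rates per 100 000 for District 2: 248.80, 120.93, 62.78, 110.29, 387.10.
Expected influenza admissions = Σ (standard pop × age-specific rate ÷ 100 000)
= 474 200×248.80/100 000 + 635 800×120.93/100 000 + 501 000×62.78/100 000 + 712 400×110.29/100 000 + 309 000×387.10/100 000
= 1179.83 + 768.87 + 314.53 + 785.74 + 1196.13 = 4245.10.

4245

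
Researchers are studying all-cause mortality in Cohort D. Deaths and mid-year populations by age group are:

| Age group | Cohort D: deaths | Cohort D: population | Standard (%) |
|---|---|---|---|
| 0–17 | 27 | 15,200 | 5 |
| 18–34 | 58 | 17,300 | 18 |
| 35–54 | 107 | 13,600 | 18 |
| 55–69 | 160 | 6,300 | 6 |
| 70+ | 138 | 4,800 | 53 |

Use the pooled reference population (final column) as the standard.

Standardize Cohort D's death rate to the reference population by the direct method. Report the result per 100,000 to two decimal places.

1886.98

Age-specific rates per 100,000 for Cohort D: 177.63, 335.26, 786.76, 2539.68, 2875.00.
Standard weights: 0.05, 0.18, 0.18, 0.06, 0.53.
Standardized rate: 0.0500×177.63 + 0.1800×335.26 + 0.1800×786.76 + 0.0600×2539.68 + 0.5300×2875.00 = 1886.9770 per 100,000.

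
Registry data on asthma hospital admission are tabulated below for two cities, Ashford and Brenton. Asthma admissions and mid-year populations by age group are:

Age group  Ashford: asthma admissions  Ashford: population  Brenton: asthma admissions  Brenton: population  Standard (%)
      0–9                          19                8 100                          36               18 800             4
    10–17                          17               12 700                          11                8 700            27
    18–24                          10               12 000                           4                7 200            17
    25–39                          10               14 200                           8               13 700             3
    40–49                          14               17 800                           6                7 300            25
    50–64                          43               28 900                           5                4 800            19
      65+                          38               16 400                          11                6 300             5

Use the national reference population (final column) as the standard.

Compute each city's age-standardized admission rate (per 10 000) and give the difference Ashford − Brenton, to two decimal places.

1.93

Age-specific rates per 10 000 for Ashford: 23.46, 13.39, 8.33, 7.04, 7.87, 14.88, 23.17.
For Brenton: 19.15, 12.64, 5.56, 5.84, 8.22, 10.42, 17.46.
Standard weights: 0.04, 0.27, 0.17, 0.03, 0.25, 0.19, 0.05.
Ashford: 0.0400×23.46 + 0.2700×13.39 + 0.1700×8.33 + 0.0300×7.04 + 0.2500×7.87 + 0.1900×14.88 + 0.0500×23.17 = 12.1322 per 10 000.
Brenton: 0.0400×19.15 + 0.2700×12.64 + 0.1700×5.56 + 0.0300×5.84 + 0.2500×8.22 + 0.1900×10.42 + 0.0500×17.46 = 10.2064 per 10 000.
Difference = 12.1322 − 10.2064 = 1.9258.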